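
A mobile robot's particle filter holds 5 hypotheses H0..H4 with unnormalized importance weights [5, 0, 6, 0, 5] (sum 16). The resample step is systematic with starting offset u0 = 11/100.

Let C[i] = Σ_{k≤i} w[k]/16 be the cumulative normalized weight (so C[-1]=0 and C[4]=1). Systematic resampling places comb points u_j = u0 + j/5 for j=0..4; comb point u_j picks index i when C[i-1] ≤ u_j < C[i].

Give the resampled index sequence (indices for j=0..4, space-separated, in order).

C = [5/16, 5/16, 11/16, 11/16, 1]
j=0: u_0=11/100 ∈ [0, 5/16) → index 0
j=1: u_1=31/100 ∈ [0, 5/16) → index 0
j=2: u_2=51/100 ∈ [5/16, 11/16) → index 2
j=3: u_3=71/100 ∈ [11/16, 1) → index 4
j=4: u_4=91/100 ∈ [11/16, 1) → index 4

0 0 2 4 4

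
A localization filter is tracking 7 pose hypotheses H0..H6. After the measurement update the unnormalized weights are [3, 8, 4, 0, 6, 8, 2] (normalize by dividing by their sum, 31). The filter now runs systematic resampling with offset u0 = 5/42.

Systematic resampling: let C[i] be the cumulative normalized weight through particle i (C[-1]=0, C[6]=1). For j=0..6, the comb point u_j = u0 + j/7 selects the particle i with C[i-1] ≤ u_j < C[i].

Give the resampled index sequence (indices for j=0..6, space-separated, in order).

C = [3/31, 11/31, 15/31, 15/31, 21/31, 29/31, 1]
j=0: u_0=5/42 ∈ [3/31, 11/31) → index 1
j=1: u_1=11/42 ∈ [3/31, 11/31) → index 1
j=2: u_2=17/42 ∈ [11/31, 15/31) → index 2
j=3: u_3=23/42 ∈ [15/31, 21/31) → index 4
j=4: u_4=29/42 ∈ [21/31, 29/31) → index 5
j=5: u_5=5/6 ∈ [21/31, 29/31) → index 5
j=6: u_6=41/42 ∈ [29/31, 1) → index 6

1 1 2 4 5 5 6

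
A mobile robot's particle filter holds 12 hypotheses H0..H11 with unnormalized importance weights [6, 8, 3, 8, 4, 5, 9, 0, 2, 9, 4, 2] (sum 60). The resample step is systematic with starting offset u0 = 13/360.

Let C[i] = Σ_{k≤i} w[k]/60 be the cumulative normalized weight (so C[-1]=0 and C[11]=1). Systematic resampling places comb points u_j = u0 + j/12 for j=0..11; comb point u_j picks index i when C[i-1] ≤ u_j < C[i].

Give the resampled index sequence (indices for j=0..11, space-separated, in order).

0 1 1 3 3 4 5 6 6 9 9 10

C = [1/10, 7/30, 17/60, 5/12, 29/60, 17/30, 43/60, 43/60, 3/4, 9/10, 29/30, 1]
j=0: u_0=13/360 ∈ [0, 1/10) → index 0
j=1: u_1=43/360 ∈ [1/10, 7/30) → index 1
j=2: u_2=73/360 ∈ [1/10, 7/30) → index 1
j=3: u_3=103/360 ∈ [17/60, 5/12) → index 3
j=4: u_4=133/360 ∈ [17/60, 5/12) → index 3
j=5: u_5=163/360 ∈ [5/12, 29/60) → index 4
j=6: u_6=193/360 ∈ [29/60, 17/30) → index 5
j=7: u_7=223/360 ∈ [17/30, 43/60) → index 6
j=8: u_8=253/360 ∈ [17/30, 43/60) → index 6
j=9: u_9=283/360 ∈ [3/4, 9/10) → index 9
j=10: u_10=313/360 ∈ [3/4, 9/10) → index 9
j=11: u_11=343/360 ∈ [9/10, 29/30) → index 10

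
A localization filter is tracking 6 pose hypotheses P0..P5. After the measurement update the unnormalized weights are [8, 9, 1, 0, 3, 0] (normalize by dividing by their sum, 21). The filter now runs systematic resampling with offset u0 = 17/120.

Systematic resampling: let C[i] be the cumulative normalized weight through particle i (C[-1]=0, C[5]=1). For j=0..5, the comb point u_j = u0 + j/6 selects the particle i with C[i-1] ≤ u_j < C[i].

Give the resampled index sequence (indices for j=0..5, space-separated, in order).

0 0 1 1 1 4

C = [8/21, 17/21, 6/7, 6/7, 1, 1]
j=0: u_0=17/120 ∈ [0, 8/21) → index 0
j=1: u_1=37/120 ∈ [0, 8/21) → index 0
j=2: u_2=19/40 ∈ [8/21, 17/21) → index 1
j=3: u_3=77/120 ∈ [8/21, 17/21) → index 1
j=4: u_4=97/120 ∈ [8/21, 17/21) → index 1
j=5: u_5=39/40 ∈ [6/7, 1) → index 4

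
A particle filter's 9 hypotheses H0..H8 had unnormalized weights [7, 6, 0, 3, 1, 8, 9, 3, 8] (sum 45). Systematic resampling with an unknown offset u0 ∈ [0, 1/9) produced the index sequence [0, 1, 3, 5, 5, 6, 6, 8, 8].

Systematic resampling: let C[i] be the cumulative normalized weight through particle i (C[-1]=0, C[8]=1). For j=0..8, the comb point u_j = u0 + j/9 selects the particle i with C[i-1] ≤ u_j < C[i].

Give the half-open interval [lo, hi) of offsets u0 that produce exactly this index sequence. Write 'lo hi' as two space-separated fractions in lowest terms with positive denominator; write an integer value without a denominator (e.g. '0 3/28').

C = [7/45, 13/45, 13/45, 16/45, 17/45, 5/9, 34/45, 37/45, 1]
j=0 picked index 0: u0 ∈ [0, 7/45)
j=1 picked index 1: u0 ∈ [2/45, 8/45)
j=2 picked index 3: u0 ∈ [1/15, 2/15)
j=3 picked index 5: u0 ∈ [2/45, 2/9)
j=4 picked index 5: u0 ∈ [-1/15, 1/9)
j=5 picked index 6: u0 ∈ [0, 1/5)
j=6 picked index 6: u0 ∈ [-1/9, 4/45)
j=7 picked index 8: u0 ∈ [2/45, 2/9)
j=8 picked index 8: u0 ∈ [-1/15, 1/9)
intersection: [1/15, 4/45)

1/15 4/45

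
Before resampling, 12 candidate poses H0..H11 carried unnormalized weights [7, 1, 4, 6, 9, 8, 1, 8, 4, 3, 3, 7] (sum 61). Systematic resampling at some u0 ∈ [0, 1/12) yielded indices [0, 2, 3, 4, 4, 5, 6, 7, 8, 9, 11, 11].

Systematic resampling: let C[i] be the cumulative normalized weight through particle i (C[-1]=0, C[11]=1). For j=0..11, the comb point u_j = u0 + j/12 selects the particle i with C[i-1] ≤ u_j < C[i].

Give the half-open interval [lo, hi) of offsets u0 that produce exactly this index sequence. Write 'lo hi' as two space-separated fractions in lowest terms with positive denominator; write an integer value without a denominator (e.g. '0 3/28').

9/122 1/12

C = [7/61, 8/61, 12/61, 18/61, 27/61, 35/61, 36/61, 44/61, 48/61, 51/61, 54/61, 1]
j=0 picked index 0: u0 ∈ [0, 7/61)
j=1 picked index 2: u0 ∈ [35/732, 83/732)
j=2 picked index 3: u0 ∈ [11/366, 47/366)
j=3 picked index 4: u0 ∈ [11/244, 47/244)
j=4 picked index 4: u0 ∈ [-7/183, 20/183)
j=5 picked index 5: u0 ∈ [19/732, 115/732)
j=6 picked index 6: u0 ∈ [9/122, 11/122)
j=7 picked index 7: u0 ∈ [5/732, 101/732)
j=8 picked index 8: u0 ∈ [10/183, 22/183)
j=9 picked index 9: u0 ∈ [9/244, 21/244)
j=10 picked index 11: u0 ∈ [19/366, 1/6)
j=11 picked index 11: u0 ∈ [-23/732, 1/12)
intersection: [9/122, 1/12)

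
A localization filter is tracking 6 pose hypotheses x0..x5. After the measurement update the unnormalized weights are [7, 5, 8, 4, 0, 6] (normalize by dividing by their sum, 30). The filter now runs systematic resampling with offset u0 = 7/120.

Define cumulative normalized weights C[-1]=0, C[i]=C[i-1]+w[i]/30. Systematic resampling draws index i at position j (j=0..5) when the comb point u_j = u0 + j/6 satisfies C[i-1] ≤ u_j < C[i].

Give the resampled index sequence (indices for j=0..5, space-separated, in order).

C = [7/30, 2/5, 2/3, 4/5, 4/5, 1]
j=0: u_0=7/120 ∈ [0, 7/30) → index 0
j=1: u_1=9/40 ∈ [0, 7/30) → index 0
j=2: u_2=47/120 ∈ [7/30, 2/5) → index 1
j=3: u_3=67/120 ∈ [2/5, 2/3) → index 2
j=4: u_4=29/40 ∈ [2/3, 4/5) → index 3
j=5: u_5=107/120 ∈ [4/5, 1) → index 5

0 0 1 2 3 5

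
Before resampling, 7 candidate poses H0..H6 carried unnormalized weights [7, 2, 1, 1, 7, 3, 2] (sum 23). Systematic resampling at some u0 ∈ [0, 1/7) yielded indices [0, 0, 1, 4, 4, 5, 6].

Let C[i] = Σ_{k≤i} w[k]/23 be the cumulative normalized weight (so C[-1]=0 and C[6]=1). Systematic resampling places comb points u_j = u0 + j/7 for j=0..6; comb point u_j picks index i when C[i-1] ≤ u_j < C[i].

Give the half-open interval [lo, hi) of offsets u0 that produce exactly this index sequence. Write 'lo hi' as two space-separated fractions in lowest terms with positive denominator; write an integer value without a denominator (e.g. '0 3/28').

C = [7/23, 9/23, 10/23, 11/23, 18/23, 21/23, 1]
j=0 picked index 0: u0 ∈ [0, 7/23)
j=1 picked index 0: u0 ∈ [-1/7, 26/161)
j=2 picked index 1: u0 ∈ [3/161, 17/161)
j=3 picked index 4: u0 ∈ [8/161, 57/161)
j=4 picked index 4: u0 ∈ [-15/161, 34/161)
j=5 picked index 5: u0 ∈ [11/161, 32/161)
j=6 picked index 6: u0 ∈ [9/161, 1/7)
intersection: [11/161, 17/161)

11/161 17/161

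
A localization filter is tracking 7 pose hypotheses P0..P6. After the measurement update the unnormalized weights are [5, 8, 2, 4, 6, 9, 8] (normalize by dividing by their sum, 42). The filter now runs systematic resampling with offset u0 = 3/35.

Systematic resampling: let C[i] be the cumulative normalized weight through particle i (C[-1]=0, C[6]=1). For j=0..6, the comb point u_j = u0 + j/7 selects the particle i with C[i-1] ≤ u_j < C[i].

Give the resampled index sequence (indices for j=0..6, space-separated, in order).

0 1 3 4 5 5 6

C = [5/42, 13/42, 5/14, 19/42, 25/42, 17/21, 1]
j=0: u_0=3/35 ∈ [0, 5/42) → index 0
j=1: u_1=8/35 ∈ [5/42, 13/42) → index 1
j=2: u_2=13/35 ∈ [5/14, 19/42) → index 3
j=3: u_3=18/35 ∈ [19/42, 25/42) → index 4
j=4: u_4=23/35 ∈ [25/42, 17/21) → index 5
j=5: u_5=4/5 ∈ [25/42, 17/21) → index 5
j=6: u_6=33/35 ∈ [17/21, 1) → index 6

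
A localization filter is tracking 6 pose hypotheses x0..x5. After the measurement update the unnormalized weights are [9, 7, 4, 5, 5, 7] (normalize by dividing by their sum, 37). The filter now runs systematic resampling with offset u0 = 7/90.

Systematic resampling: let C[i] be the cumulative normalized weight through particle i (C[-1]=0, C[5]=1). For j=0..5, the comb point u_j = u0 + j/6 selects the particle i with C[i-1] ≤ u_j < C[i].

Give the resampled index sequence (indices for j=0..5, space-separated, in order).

0 1 1 3 4 5

C = [9/37, 16/37, 20/37, 25/37, 30/37, 1]
j=0: u_0=7/90 ∈ [0, 9/37) → index 0
j=1: u_1=11/45 ∈ [9/37, 16/37) → index 1
j=2: u_2=37/90 ∈ [9/37, 16/37) → index 1
j=3: u_3=26/45 ∈ [20/37, 25/37) → index 3
j=4: u_4=67/90 ∈ [25/37, 30/37) → index 4
j=5: u_5=41/45 ∈ [30/37, 1) → index 5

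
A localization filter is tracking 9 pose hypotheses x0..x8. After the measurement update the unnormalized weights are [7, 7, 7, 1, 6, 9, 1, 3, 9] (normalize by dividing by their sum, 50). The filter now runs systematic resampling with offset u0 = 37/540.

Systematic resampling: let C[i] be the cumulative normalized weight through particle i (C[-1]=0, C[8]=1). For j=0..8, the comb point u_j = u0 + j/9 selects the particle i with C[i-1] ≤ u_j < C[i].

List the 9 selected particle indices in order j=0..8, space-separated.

0 1 2 2 4 5 5 8 8

C = [7/50, 7/25, 21/50, 11/25, 14/25, 37/50, 19/25, 41/50, 1]
j=0: u_0=37/540 ∈ [0, 7/50) → index 0
j=1: u_1=97/540 ∈ [7/50, 7/25) → index 1
j=2: u_2=157/540 ∈ [7/25, 21/50) → index 2
j=3: u_3=217/540 ∈ [7/25, 21/50) → index 2
j=4: u_4=277/540 ∈ [11/25, 14/25) → index 4
j=5: u_5=337/540 ∈ [14/25, 37/50) → index 5
j=6: u_6=397/540 ∈ [14/25, 37/50) → index 5
j=7: u_7=457/540 ∈ [41/50, 1) → index 8
j=8: u_8=517/540 ∈ [41/50, 1) → index 8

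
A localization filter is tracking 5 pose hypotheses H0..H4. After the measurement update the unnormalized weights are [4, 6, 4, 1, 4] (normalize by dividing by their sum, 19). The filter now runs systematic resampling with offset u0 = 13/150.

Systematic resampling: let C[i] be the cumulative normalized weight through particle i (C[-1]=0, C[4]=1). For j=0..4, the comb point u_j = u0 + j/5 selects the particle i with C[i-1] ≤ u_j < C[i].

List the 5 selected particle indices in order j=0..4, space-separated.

0 1 1 2 4

C = [4/19, 10/19, 14/19, 15/19, 1]
j=0: u_0=13/150 ∈ [0, 4/19) → index 0
j=1: u_1=43/150 ∈ [4/19, 10/19) → index 1
j=2: u_2=73/150 ∈ [4/19, 10/19) → index 1
j=3: u_3=103/150 ∈ [10/19, 14/19) → index 2
j=4: u_4=133/150 ∈ [15/19, 1) → index 4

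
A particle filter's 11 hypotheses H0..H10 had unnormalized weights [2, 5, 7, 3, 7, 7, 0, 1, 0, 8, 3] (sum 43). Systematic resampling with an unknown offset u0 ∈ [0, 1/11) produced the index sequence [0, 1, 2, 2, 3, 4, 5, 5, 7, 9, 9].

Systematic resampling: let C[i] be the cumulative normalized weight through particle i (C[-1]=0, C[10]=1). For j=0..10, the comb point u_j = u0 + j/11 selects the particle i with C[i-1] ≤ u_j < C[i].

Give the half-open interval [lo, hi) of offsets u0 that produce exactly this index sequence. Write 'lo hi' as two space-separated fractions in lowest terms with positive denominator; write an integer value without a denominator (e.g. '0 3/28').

C = [2/43, 7/43, 14/43, 17/43, 24/43, 31/43, 31/43, 32/43, 32/43, 40/43, 1]
j=0 picked index 0: u0 ∈ [0, 2/43)
j=1 picked index 1: u0 ∈ [-21/473, 34/473)
j=2 picked index 2: u0 ∈ [-9/473, 68/473)
j=3 picked index 2: u0 ∈ [-52/473, 25/473)
j=4 picked index 3: u0 ∈ [-18/473, 15/473)
j=5 picked index 4: u0 ∈ [-28/473, 49/473)
j=6 picked index 5: u0 ∈ [6/473, 83/473)
j=7 picked index 5: u0 ∈ [-37/473, 40/473)
j=8 picked index 7: u0 ∈ [-3/473, 8/473)
j=9 picked index 9: u0 ∈ [-35/473, 53/473)
j=10 picked index 9: u0 ∈ [-78/473, 10/473)
intersection: [6/473, 8/473)

6/473 8/473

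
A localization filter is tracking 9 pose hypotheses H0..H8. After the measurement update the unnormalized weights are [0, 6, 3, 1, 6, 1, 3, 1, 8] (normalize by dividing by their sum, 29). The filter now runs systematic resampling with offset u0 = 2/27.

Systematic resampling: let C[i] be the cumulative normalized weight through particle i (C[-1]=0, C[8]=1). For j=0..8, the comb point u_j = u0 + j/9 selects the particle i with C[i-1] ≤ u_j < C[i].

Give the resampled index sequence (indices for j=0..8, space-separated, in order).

1 1 2 4 4 6 8 8 8

C = [0, 6/29, 9/29, 10/29, 16/29, 17/29, 20/29, 21/29, 1]
j=0: u_0=2/27 ∈ [0, 6/29) → index 1
j=1: u_1=5/27 ∈ [0, 6/29) → index 1
j=2: u_2=8/27 ∈ [6/29, 9/29) → index 2
j=3: u_3=11/27 ∈ [10/29, 16/29) → index 4
j=4: u_4=14/27 ∈ [10/29, 16/29) → index 4
j=5: u_5=17/27 ∈ [17/29, 20/29) → index 6
j=6: u_6=20/27 ∈ [21/29, 1) → index 8
j=7: u_7=23/27 ∈ [21/29, 1) → index 8
j=8: u_8=26/27 ∈ [21/29, 1) → index 8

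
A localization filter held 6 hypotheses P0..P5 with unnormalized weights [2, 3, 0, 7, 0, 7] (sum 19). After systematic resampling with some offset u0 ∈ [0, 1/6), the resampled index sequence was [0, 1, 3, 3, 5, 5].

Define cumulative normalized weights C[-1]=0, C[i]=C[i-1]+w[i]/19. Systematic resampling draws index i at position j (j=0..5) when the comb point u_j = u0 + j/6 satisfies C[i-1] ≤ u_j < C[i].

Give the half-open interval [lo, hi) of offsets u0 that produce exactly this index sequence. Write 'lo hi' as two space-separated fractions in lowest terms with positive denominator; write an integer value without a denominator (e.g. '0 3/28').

C = [2/19, 5/19, 5/19, 12/19, 12/19, 1]
j=0 picked index 0: u0 ∈ [0, 2/19)
j=1 picked index 1: u0 ∈ [-7/114, 11/114)
j=2 picked index 3: u0 ∈ [-4/57, 17/57)
j=3 picked index 3: u0 ∈ [-9/38, 5/38)
j=4 picked index 5: u0 ∈ [-2/57, 1/3)
j=5 picked index 5: u0 ∈ [-23/114, 1/6)
intersection: [0, 11/114)

0 11/114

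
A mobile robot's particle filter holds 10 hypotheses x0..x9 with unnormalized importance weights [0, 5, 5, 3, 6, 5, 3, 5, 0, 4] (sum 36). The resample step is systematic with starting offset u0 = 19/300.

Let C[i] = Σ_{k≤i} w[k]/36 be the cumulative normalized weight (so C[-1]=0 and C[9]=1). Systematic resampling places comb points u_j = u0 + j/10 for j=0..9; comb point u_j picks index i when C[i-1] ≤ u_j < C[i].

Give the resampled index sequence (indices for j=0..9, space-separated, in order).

1 2 2 4 4 5 5 7 7 9

C = [0, 5/36, 5/18, 13/36, 19/36, 2/3, 3/4, 8/9, 8/9, 1]
j=0: u_0=19/300 ∈ [0, 5/36) → index 1
j=1: u_1=49/300 ∈ [5/36, 5/18) → index 2
j=2: u_2=79/300 ∈ [5/36, 5/18) → index 2
j=3: u_3=109/300 ∈ [13/36, 19/36) → index 4
j=4: u_4=139/300 ∈ [13/36, 19/36) → index 4
j=5: u_5=169/300 ∈ [19/36, 2/3) → index 5
j=6: u_6=199/300 ∈ [19/36, 2/3) → index 5
j=7: u_7=229/300 ∈ [3/4, 8/9) → index 7
j=8: u_8=259/300 ∈ [3/4, 8/9) → index 7
j=9: u_9=289/300 ∈ [8/9, 1) → index 9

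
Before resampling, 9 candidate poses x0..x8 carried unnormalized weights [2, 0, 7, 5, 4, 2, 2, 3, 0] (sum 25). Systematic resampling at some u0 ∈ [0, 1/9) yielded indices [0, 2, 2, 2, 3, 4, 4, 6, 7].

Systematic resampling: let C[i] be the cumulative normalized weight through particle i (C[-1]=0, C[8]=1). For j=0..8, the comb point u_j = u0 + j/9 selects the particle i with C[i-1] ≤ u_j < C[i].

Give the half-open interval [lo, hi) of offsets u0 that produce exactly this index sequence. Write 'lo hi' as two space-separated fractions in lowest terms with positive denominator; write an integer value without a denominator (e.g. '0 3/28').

1/45 2/75

C = [2/25, 2/25, 9/25, 14/25, 18/25, 4/5, 22/25, 1, 1]
j=0 picked index 0: u0 ∈ [0, 2/25)
j=1 picked index 2: u0 ∈ [-7/225, 56/225)
j=2 picked index 2: u0 ∈ [-32/225, 31/225)
j=3 picked index 2: u0 ∈ [-19/75, 2/75)
j=4 picked index 3: u0 ∈ [-19/225, 26/225)
j=5 picked index 4: u0 ∈ [1/225, 37/225)
j=6 picked index 4: u0 ∈ [-8/75, 4/75)
j=7 picked index 6: u0 ∈ [1/45, 23/225)
j=8 picked index 7: u0 ∈ [-2/225, 1/9)
intersection: [1/45, 2/75)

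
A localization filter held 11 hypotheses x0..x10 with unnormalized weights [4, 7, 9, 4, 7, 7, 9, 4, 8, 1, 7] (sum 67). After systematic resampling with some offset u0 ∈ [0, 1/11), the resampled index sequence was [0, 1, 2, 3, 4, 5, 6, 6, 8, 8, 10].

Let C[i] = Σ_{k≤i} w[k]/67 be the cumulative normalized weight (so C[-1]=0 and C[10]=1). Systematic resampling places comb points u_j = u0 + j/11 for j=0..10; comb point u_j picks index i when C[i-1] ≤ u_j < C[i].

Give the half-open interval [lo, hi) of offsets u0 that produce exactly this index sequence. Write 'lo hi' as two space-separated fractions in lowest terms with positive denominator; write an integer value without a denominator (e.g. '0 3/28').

C = [4/67, 11/67, 20/67, 24/67, 31/67, 38/67, 47/67, 51/67, 59/67, 60/67, 1]
j=0 picked index 0: u0 ∈ [0, 4/67)
j=1 picked index 1: u0 ∈ [-23/737, 54/737)
j=2 picked index 2: u0 ∈ [-13/737, 86/737)
j=3 picked index 3: u0 ∈ [19/737, 63/737)
j=4 picked index 4: u0 ∈ [-4/737, 73/737)
j=5 picked index 5: u0 ∈ [6/737, 83/737)
j=6 picked index 6: u0 ∈ [16/737, 115/737)
j=7 picked index 6: u0 ∈ [-51/737, 48/737)
j=8 picked index 8: u0 ∈ [25/737, 113/737)
j=9 picked index 8: u0 ∈ [-42/737, 46/737)
j=10 picked index 10: u0 ∈ [-10/737, 1/11)
intersection: [25/737, 4/67)

25/737 4/67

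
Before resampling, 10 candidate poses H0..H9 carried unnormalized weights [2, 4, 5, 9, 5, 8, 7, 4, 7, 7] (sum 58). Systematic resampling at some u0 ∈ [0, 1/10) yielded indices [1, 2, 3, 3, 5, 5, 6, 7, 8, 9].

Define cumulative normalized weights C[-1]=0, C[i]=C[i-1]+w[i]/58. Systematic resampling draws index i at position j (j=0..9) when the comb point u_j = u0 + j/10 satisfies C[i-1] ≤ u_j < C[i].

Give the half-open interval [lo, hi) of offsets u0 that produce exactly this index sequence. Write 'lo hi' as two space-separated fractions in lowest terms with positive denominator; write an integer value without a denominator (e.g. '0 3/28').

1/29 13/290

C = [1/29, 3/29, 11/58, 10/29, 25/58, 33/58, 20/29, 22/29, 51/58, 1]
j=0 picked index 1: u0 ∈ [1/29, 3/29)
j=1 picked index 2: u0 ∈ [1/290, 13/145)
j=2 picked index 3: u0 ∈ [-3/290, 21/145)
j=3 picked index 3: u0 ∈ [-16/145, 13/290)
j=4 picked index 5: u0 ∈ [9/290, 49/290)
j=5 picked index 5: u0 ∈ [-2/29, 2/29)
j=6 picked index 6: u0 ∈ [-9/290, 13/145)
j=7 picked index 7: u0 ∈ [-3/290, 17/290)
j=8 picked index 8: u0 ∈ [-6/145, 23/290)
j=9 picked index 9: u0 ∈ [-3/145, 1/10)
intersection: [1/29, 13/290)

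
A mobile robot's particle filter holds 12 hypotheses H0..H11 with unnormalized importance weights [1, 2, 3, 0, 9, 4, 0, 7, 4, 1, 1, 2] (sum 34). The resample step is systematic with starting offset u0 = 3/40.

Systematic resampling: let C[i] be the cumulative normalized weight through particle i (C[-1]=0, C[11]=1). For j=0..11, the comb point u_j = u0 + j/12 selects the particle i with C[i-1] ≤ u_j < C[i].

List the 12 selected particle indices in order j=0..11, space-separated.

1 2 4 4 4 5 7 7 7 8 9 11

C = [1/34, 3/34, 3/17, 3/17, 15/34, 19/34, 19/34, 13/17, 15/17, 31/34, 16/17, 1]
j=0: u_0=3/40 ∈ [1/34, 3/34) → index 1
j=1: u_1=19/120 ∈ [3/34, 3/17) → index 2
j=2: u_2=29/120 ∈ [3/17, 15/34) → index 4
j=3: u_3=13/40 ∈ [3/17, 15/34) → index 4
j=4: u_4=49/120 ∈ [3/17, 15/34) → index 4
j=5: u_5=59/120 ∈ [15/34, 19/34) → index 5
j=6: u_6=23/40 ∈ [19/34, 13/17) → index 7
j=7: u_7=79/120 ∈ [19/34, 13/17) → index 7
j=8: u_8=89/120 ∈ [19/34, 13/17) → index 7
j=9: u_9=33/40 ∈ [13/17, 15/17) → index 8
j=10: u_10=109/120 ∈ [15/17, 31/34) → index 9
j=11: u_11=119/120 ∈ [16/17, 1) → index 11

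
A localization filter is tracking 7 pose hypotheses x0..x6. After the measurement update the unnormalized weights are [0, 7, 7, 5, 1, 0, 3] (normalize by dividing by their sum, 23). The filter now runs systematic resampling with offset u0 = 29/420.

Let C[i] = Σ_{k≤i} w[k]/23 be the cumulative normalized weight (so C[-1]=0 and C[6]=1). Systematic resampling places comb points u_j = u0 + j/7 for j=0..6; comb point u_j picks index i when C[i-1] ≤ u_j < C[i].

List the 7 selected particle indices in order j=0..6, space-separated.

1 1 2 2 3 3 6

C = [0, 7/23, 14/23, 19/23, 20/23, 20/23, 1]
j=0: u_0=29/420 ∈ [0, 7/23) → index 1
j=1: u_1=89/420 ∈ [0, 7/23) → index 1
j=2: u_2=149/420 ∈ [7/23, 14/23) → index 2
j=3: u_3=209/420 ∈ [7/23, 14/23) → index 2
j=4: u_4=269/420 ∈ [14/23, 19/23) → index 3
j=5: u_5=47/60 ∈ [14/23, 19/23) → index 3
j=6: u_6=389/420 ∈ [20/23, 1) → index 6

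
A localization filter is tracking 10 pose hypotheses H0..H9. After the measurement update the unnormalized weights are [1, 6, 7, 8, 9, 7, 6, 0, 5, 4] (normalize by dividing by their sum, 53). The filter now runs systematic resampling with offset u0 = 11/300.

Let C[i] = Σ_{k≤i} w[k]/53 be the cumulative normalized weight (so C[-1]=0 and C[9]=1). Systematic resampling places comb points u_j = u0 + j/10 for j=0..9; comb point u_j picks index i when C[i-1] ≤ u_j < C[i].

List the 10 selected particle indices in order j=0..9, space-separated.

C = [1/53, 7/53, 14/53, 22/53, 31/53, 38/53, 44/53, 44/53, 49/53, 1]
j=0: u_0=11/300 ∈ [1/53, 7/53) → index 1
j=1: u_1=41/300 ∈ [7/53, 14/53) → index 2
j=2: u_2=71/300 ∈ [7/53, 14/53) → index 2
j=3: u_3=101/300 ∈ [14/53, 22/53) → index 3
j=4: u_4=131/300 ∈ [22/53, 31/53) → index 4
j=5: u_5=161/300 ∈ [22/53, 31/53) → index 4
j=6: u_6=191/300 ∈ [31/53, 38/53) → index 5
j=7: u_7=221/300 ∈ [38/53, 44/53) → index 6
j=8: u_8=251/300 ∈ [44/53, 49/53) → index 8
j=9: u_9=281/300 ∈ [49/53, 1) → index 9

1 2 2 3 4 4 5 6 8 9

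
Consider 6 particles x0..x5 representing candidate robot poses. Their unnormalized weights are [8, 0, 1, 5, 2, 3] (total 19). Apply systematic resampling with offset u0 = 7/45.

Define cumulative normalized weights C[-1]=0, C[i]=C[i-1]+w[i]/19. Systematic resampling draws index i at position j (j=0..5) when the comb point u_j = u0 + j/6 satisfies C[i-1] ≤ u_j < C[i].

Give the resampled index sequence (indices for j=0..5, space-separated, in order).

C = [8/19, 8/19, 9/19, 14/19, 16/19, 1]
j=0: u_0=7/45 ∈ [0, 8/19) → index 0
j=1: u_1=29/90 ∈ [0, 8/19) → index 0
j=2: u_2=22/45 ∈ [9/19, 14/19) → index 3
j=3: u_3=59/90 ∈ [9/19, 14/19) → index 3
j=4: u_4=37/45 ∈ [14/19, 16/19) → index 4
j=5: u_5=89/90 ∈ [16/19, 1) → index 5

0 0 3 3 4 5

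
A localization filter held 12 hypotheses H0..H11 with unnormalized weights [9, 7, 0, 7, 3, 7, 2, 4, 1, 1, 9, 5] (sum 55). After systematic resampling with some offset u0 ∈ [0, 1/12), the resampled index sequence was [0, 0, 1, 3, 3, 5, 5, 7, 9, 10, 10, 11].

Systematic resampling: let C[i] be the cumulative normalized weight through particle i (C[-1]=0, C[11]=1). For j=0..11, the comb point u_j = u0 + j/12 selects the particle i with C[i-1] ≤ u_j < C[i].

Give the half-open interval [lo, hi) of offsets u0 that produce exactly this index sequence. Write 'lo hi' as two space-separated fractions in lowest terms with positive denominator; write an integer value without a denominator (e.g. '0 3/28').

C = [9/55, 16/55, 16/55, 23/55, 26/55, 3/5, 7/11, 39/55, 8/11, 41/55, 10/11, 1]
j=0 picked index 0: u0 ∈ [0, 9/55)
j=1 picked index 0: u0 ∈ [-1/12, 53/660)
j=2 picked index 1: u0 ∈ [-1/330, 41/330)
j=3 picked index 3: u0 ∈ [9/220, 37/220)
j=4 picked index 3: u0 ∈ [-7/165, 14/165)
j=5 picked index 5: u0 ∈ [37/660, 11/60)
j=6 picked index 5: u0 ∈ [-3/110, 1/10)
j=7 picked index 7: u0 ∈ [7/132, 83/660)
j=8 picked index 9: u0 ∈ [2/33, 13/165)
j=9 picked index 10: u0 ∈ [-1/220, 7/44)
j=10 picked index 10: u0 ∈ [-29/330, 5/66)
j=11 picked index 11: u0 ∈ [-1/132, 1/12)
intersection: [2/33, 5/66)

2/33 5/66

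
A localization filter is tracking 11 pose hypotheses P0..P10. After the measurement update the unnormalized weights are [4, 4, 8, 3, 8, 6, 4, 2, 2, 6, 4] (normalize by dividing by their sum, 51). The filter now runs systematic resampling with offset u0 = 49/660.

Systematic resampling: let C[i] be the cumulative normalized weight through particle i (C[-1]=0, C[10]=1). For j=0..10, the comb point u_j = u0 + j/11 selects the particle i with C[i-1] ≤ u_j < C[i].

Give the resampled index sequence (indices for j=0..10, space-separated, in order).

C = [4/51, 8/51, 16/51, 19/51, 9/17, 11/17, 37/51, 13/17, 41/51, 47/51, 1]
j=0: u_0=49/660 ∈ [0, 4/51) → index 0
j=1: u_1=109/660 ∈ [8/51, 16/51) → index 2
j=2: u_2=169/660 ∈ [8/51, 16/51) → index 2
j=3: u_3=229/660 ∈ [16/51, 19/51) → index 3
j=4: u_4=289/660 ∈ [19/51, 9/17) → index 4
j=5: u_5=349/660 ∈ [19/51, 9/17) → index 4
j=6: u_6=409/660 ∈ [9/17, 11/17) → index 5
j=7: u_7=469/660 ∈ [11/17, 37/51) → index 6
j=8: u_8=529/660 ∈ [13/17, 41/51) → index 8
j=9: u_9=589/660 ∈ [41/51, 47/51) → index 9
j=10: u_10=59/60 ∈ [47/51, 1) → index 10

0 2 2 3 4 4 5 6 8 9 10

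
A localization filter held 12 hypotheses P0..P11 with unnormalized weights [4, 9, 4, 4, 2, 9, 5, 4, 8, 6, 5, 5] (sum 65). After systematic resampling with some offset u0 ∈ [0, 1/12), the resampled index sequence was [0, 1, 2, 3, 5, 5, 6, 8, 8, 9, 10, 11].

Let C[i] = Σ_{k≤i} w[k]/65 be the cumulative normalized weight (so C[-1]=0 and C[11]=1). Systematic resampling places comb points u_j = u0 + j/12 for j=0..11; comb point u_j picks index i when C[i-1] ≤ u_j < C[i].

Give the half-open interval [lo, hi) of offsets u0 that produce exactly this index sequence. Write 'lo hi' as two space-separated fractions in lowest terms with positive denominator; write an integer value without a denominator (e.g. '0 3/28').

C = [4/65, 1/5, 17/65, 21/65, 23/65, 32/65, 37/65, 41/65, 49/65, 11/13, 12/13, 1]
j=0 picked index 0: u0 ∈ [0, 4/65)
j=1 picked index 1: u0 ∈ [-17/780, 7/60)
j=2 picked index 2: u0 ∈ [1/30, 37/390)
j=3 picked index 3: u0 ∈ [3/260, 19/260)
j=4 picked index 5: u0 ∈ [4/195, 31/195)
j=5 picked index 5: u0 ∈ [-49/780, 59/780)
j=6 picked index 6: u0 ∈ [-1/130, 9/130)
j=7 picked index 8: u0 ∈ [37/780, 133/780)
j=8 picked index 8: u0 ∈ [-7/195, 17/195)
j=9 picked index 9: u0 ∈ [1/260, 5/52)
j=10 picked index 10: u0 ∈ [1/78, 7/78)
j=11 picked index 11: u0 ∈ [1/156, 1/12)
intersection: [37/780, 4/65)

37/780 4/65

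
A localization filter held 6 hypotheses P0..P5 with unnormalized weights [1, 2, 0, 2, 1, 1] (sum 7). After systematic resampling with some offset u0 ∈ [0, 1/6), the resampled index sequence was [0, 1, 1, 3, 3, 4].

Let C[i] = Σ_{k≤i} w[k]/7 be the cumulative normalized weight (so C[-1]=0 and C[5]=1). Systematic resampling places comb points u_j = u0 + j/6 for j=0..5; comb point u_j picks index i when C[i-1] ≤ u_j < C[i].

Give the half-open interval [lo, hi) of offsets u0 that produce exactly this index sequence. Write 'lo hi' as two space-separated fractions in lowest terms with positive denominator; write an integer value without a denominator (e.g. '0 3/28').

C = [1/7, 3/7, 3/7, 5/7, 6/7, 1]
j=0 picked index 0: u0 ∈ [0, 1/7)
j=1 picked index 1: u0 ∈ [-1/42, 11/42)
j=2 picked index 1: u0 ∈ [-4/21, 2/21)
j=3 picked index 3: u0 ∈ [-1/14, 3/14)
j=4 picked index 3: u0 ∈ [-5/21, 1/21)
j=5 picked index 4: u0 ∈ [-5/42, 1/42)
intersection: [0, 1/42)

0 1/42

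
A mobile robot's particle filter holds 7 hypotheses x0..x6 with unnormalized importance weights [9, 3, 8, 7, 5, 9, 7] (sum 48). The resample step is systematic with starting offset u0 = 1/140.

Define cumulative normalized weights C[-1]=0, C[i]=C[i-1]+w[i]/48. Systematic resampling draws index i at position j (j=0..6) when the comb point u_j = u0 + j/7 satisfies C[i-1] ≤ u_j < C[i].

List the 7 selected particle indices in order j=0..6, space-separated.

0 0 2 3 4 5 6

C = [3/16, 1/4, 5/12, 9/16, 2/3, 41/48, 1]
j=0: u_0=1/140 ∈ [0, 3/16) → index 0
j=1: u_1=3/20 ∈ [0, 3/16) → index 0
j=2: u_2=41/140 ∈ [1/4, 5/12) → index 2
j=3: u_3=61/140 ∈ [5/12, 9/16) → index 3
j=4: u_4=81/140 ∈ [9/16, 2/3) → index 4
j=5: u_5=101/140 ∈ [2/3, 41/48) → index 5
j=6: u_6=121/140 ∈ [41/48, 1) → index 6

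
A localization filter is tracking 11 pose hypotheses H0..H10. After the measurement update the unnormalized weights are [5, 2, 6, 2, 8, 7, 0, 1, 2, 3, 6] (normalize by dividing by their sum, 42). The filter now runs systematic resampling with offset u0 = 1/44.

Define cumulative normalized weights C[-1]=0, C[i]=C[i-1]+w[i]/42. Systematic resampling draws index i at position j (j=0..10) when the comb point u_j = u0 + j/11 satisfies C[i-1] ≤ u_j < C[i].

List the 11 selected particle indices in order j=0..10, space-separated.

C = [5/42, 1/6, 13/42, 5/14, 23/42, 5/7, 5/7, 31/42, 11/14, 6/7, 1]
j=0: u_0=1/44 ∈ [0, 5/42) → index 0
j=1: u_1=5/44 ∈ [0, 5/42) → index 0
j=2: u_2=9/44 ∈ [1/6, 13/42) → index 2
j=3: u_3=13/44 ∈ [1/6, 13/42) → index 2
j=4: u_4=17/44 ∈ [5/14, 23/42) → index 4
j=5: u_5=21/44 ∈ [5/14, 23/42) → index 4
j=6: u_6=25/44 ∈ [23/42, 5/7) → index 5
j=7: u_7=29/44 ∈ [23/42, 5/7) → index 5
j=8: u_8=3/4 ∈ [31/42, 11/14) → index 8
j=9: u_9=37/44 ∈ [11/14, 6/7) → index 9
j=10: u_10=41/44 ∈ [6/7, 1) → index 10

0 0 2 2 4 4 5 5 8 9 10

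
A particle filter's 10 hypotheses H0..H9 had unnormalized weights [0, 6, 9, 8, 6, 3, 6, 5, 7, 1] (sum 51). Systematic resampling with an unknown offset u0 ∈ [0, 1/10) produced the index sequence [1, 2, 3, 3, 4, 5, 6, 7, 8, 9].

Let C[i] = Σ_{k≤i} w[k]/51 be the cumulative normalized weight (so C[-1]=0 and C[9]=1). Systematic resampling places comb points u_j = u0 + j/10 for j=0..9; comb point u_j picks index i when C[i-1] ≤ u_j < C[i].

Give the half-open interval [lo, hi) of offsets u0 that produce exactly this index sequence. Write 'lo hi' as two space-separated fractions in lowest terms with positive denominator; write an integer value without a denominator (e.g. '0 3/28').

8/85 1/10

C = [0, 2/17, 5/17, 23/51, 29/51, 32/51, 38/51, 43/51, 50/51, 1]
j=0 picked index 1: u0 ∈ [0, 2/17)
j=1 picked index 2: u0 ∈ [3/170, 33/170)
j=2 picked index 3: u0 ∈ [8/85, 64/255)
j=3 picked index 3: u0 ∈ [-1/170, 77/510)
j=4 picked index 4: u0 ∈ [13/255, 43/255)
j=5 picked index 5: u0 ∈ [7/102, 13/102)
j=6 picked index 6: u0 ∈ [7/255, 37/255)
j=7 picked index 7: u0 ∈ [23/510, 73/510)
j=8 picked index 8: u0 ∈ [11/255, 46/255)
j=9 picked index 9: u0 ∈ [41/510, 1/10)
intersection: [8/85, 1/10)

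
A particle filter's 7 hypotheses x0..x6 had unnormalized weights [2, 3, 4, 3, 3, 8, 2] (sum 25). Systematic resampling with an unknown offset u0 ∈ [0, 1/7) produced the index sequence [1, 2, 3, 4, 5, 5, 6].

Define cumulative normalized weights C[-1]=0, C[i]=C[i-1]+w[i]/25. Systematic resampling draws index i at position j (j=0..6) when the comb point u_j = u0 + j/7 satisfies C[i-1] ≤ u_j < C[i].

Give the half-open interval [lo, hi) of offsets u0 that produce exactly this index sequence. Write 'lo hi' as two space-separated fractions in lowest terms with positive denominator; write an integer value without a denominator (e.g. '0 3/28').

2/25 1/7

C = [2/25, 1/5, 9/25, 12/25, 3/5, 23/25, 1]
j=0 picked index 1: u0 ∈ [2/25, 1/5)
j=1 picked index 2: u0 ∈ [2/35, 38/175)
j=2 picked index 3: u0 ∈ [13/175, 34/175)
j=3 picked index 4: u0 ∈ [9/175, 6/35)
j=4 picked index 5: u0 ∈ [1/35, 61/175)
j=5 picked index 5: u0 ∈ [-4/35, 36/175)
j=6 picked index 6: u0 ∈ [11/175, 1/7)
intersection: [2/25, 1/7)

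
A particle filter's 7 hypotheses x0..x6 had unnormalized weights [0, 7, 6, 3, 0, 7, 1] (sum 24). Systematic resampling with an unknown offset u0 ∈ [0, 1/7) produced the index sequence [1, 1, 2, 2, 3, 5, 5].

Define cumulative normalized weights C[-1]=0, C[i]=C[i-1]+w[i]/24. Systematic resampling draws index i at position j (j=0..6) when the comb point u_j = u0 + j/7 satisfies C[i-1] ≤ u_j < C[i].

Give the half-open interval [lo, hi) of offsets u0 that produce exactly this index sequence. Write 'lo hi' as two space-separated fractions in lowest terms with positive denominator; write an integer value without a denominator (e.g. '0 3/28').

C = [0, 7/24, 13/24, 2/3, 2/3, 23/24, 1]
j=0 picked index 1: u0 ∈ [0, 7/24)
j=1 picked index 1: u0 ∈ [-1/7, 25/168)
j=2 picked index 2: u0 ∈ [1/168, 43/168)
j=3 picked index 2: u0 ∈ [-23/168, 19/168)
j=4 picked index 3: u0 ∈ [-5/168, 2/21)
j=5 picked index 5: u0 ∈ [-1/21, 41/168)
j=6 picked index 5: u0 ∈ [-4/21, 17/168)
intersection: [1/168, 2/21)

1/168 2/21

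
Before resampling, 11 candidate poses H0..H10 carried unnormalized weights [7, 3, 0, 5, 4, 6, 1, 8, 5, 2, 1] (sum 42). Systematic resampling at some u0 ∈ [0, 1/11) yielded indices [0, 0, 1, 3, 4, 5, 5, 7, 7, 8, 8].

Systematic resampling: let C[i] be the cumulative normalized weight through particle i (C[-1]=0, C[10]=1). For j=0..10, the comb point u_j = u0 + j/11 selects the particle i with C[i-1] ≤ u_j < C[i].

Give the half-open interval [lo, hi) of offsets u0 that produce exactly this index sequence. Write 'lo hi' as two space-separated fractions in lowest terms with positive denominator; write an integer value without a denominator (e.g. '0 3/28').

C = [1/6, 5/21, 5/21, 5/14, 19/42, 25/42, 13/21, 17/21, 13/14, 41/42, 1]
j=0 picked index 0: u0 ∈ [0, 1/6)
j=1 picked index 0: u0 ∈ [-1/11, 5/66)
j=2 picked index 1: u0 ∈ [-1/66, 13/231)
j=3 picked index 3: u0 ∈ [-8/231, 13/154)
j=4 picked index 4: u0 ∈ [-1/154, 41/462)
j=5 picked index 5: u0 ∈ [-1/462, 65/462)
j=6 picked index 5: u0 ∈ [-43/462, 23/462)
j=7 picked index 7: u0 ∈ [-4/231, 40/231)
j=8 picked index 7: u0 ∈ [-25/231, 19/231)
j=9 picked index 8: u0 ∈ [-2/231, 17/154)
j=10 picked index 8: u0 ∈ [-23/231, 3/154)
intersection: [0, 3/154)

0 3/154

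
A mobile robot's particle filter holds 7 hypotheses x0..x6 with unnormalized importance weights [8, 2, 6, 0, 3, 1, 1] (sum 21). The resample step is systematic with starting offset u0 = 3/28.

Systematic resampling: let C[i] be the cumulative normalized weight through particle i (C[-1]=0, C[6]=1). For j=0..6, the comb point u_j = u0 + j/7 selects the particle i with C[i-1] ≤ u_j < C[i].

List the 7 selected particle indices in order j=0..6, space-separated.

C = [8/21, 10/21, 16/21, 16/21, 19/21, 20/21, 1]
j=0: u_0=3/28 ∈ [0, 8/21) → index 0
j=1: u_1=1/4 ∈ [0, 8/21) → index 0
j=2: u_2=11/28 ∈ [8/21, 10/21) → index 1
j=3: u_3=15/28 ∈ [10/21, 16/21) → index 2
j=4: u_4=19/28 ∈ [10/21, 16/21) → index 2
j=5: u_5=23/28 ∈ [16/21, 19/21) → index 4
j=6: u_6=27/28 ∈ [20/21, 1) → index 6

0 0 1 2 2 4 6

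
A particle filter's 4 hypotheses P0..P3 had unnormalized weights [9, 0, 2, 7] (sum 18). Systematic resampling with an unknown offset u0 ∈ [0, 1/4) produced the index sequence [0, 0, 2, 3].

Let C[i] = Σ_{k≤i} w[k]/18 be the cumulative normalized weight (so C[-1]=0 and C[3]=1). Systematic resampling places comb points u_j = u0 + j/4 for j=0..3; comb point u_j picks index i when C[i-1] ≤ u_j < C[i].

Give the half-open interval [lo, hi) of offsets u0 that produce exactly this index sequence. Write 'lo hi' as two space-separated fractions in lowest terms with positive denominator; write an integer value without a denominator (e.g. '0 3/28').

C = [1/2, 1/2, 11/18, 1]
j=0 picked index 0: u0 ∈ [0, 1/2)
j=1 picked index 0: u0 ∈ [-1/4, 1/4)
j=2 picked index 2: u0 ∈ [0, 1/9)
j=3 picked index 3: u0 ∈ [-5/36, 1/4)
intersection: [0, 1/9)

0 1/9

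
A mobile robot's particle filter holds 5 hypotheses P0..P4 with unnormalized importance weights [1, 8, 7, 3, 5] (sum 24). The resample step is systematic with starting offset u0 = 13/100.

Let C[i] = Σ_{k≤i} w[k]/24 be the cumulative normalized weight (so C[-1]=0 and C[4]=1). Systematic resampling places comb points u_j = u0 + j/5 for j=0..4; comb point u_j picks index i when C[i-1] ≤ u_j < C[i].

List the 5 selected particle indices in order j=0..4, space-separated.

1 1 2 3 4

C = [1/24, 3/8, 2/3, 19/24, 1]
j=0: u_0=13/100 ∈ [1/24, 3/8) → index 1
j=1: u_1=33/100 ∈ [1/24, 3/8) → index 1
j=2: u_2=53/100 ∈ [3/8, 2/3) → index 2
j=3: u_3=73/100 ∈ [2/3, 19/24) → index 3
j=4: u_4=93/100 ∈ [19/24, 1) → index 4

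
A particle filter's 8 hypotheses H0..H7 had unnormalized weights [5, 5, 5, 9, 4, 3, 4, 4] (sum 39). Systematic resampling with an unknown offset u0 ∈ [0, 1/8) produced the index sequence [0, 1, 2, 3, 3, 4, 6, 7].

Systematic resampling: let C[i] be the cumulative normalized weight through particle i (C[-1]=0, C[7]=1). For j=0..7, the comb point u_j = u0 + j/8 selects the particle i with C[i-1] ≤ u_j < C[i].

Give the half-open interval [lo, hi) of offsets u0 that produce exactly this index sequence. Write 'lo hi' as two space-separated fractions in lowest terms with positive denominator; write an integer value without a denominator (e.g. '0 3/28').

7/156 29/312

C = [5/39, 10/39, 5/13, 8/13, 28/39, 31/39, 35/39, 1]
j=0 picked index 0: u0 ∈ [0, 5/39)
j=1 picked index 1: u0 ∈ [1/312, 41/312)
j=2 picked index 2: u0 ∈ [1/156, 7/52)
j=3 picked index 3: u0 ∈ [1/104, 25/104)
j=4 picked index 3: u0 ∈ [-3/26, 3/26)
j=5 picked index 4: u0 ∈ [-1/104, 29/312)
j=6 picked index 6: u0 ∈ [7/156, 23/156)
j=7 picked index 7: u0 ∈ [7/312, 1/8)
intersection: [7/156, 29/312)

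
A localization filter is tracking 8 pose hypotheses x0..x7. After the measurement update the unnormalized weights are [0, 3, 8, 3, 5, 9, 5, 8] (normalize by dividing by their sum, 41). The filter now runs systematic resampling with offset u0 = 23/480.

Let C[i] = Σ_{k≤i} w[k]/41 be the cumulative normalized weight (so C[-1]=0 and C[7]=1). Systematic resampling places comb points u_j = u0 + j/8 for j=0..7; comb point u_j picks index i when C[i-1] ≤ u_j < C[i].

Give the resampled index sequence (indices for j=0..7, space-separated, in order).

C = [0, 3/41, 11/41, 14/41, 19/41, 28/41, 33/41, 1]
j=0: u_0=23/480 ∈ [0, 3/41) → index 1
j=1: u_1=83/480 ∈ [3/41, 11/41) → index 2
j=2: u_2=143/480 ∈ [11/41, 14/41) → index 3
j=3: u_3=203/480 ∈ [14/41, 19/41) → index 4
j=4: u_4=263/480 ∈ [19/41, 28/41) → index 5
j=5: u_5=323/480 ∈ [19/41, 28/41) → index 5
j=6: u_6=383/480 ∈ [28/41, 33/41) → index 6
j=7: u_7=443/480 ∈ [33/41, 1) → index 7

1 2 3 4 5 5 6 7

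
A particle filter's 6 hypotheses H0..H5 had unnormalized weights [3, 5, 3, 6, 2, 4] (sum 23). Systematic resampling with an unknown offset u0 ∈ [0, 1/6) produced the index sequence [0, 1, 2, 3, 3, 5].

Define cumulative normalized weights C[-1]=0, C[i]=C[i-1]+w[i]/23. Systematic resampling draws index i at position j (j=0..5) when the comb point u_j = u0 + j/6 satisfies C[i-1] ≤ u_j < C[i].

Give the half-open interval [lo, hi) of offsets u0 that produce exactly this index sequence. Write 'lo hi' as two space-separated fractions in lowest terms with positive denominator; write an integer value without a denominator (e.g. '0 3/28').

C = [3/23, 8/23, 11/23, 17/23, 19/23, 1]
j=0 picked index 0: u0 ∈ [0, 3/23)
j=1 picked index 1: u0 ∈ [-5/138, 25/138)
j=2 picked index 2: u0 ∈ [1/69, 10/69)
j=3 picked index 3: u0 ∈ [-1/46, 11/46)
j=4 picked index 3: u0 ∈ [-13/69, 5/69)
j=5 picked index 5: u0 ∈ [-1/138, 1/6)
intersection: [1/69, 5/69)

1/69 5/69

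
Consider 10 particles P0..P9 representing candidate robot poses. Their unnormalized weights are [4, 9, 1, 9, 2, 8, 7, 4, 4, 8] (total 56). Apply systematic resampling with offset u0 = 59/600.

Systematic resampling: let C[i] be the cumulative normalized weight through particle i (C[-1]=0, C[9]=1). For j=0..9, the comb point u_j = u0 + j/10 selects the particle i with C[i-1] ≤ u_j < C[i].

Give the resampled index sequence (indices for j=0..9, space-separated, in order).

C = [1/14, 13/56, 1/4, 23/56, 25/56, 33/56, 5/7, 11/14, 6/7, 1]
j=0: u_0=59/600 ∈ [1/14, 13/56) → index 1
j=1: u_1=119/600 ∈ [1/14, 13/56) → index 1
j=2: u_2=179/600 ∈ [1/4, 23/56) → index 3
j=3: u_3=239/600 ∈ [1/4, 23/56) → index 3
j=4: u_4=299/600 ∈ [25/56, 33/56) → index 5
j=5: u_5=359/600 ∈ [33/56, 5/7) → index 6
j=6: u_6=419/600 ∈ [33/56, 5/7) → index 6
j=7: u_7=479/600 ∈ [11/14, 6/7) → index 8
j=8: u_8=539/600 ∈ [6/7, 1) → index 9
j=9: u_9=599/600 ∈ [6/7, 1) → index 9

1 1 3 3 5 6 6 8 9 9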